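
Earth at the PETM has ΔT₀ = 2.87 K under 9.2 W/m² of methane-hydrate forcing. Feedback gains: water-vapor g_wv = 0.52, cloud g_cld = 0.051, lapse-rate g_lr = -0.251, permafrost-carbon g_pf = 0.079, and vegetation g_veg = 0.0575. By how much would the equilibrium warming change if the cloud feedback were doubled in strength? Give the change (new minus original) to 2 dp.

Original: g = 0.4565, ΔT = 2.87/(1−0.4565) = 5.2806 K.
With doubled cloud: g' = 0.5075, ΔT' = 2.87/(1−0.5075) = 5.8274 K.
Change = 5.8274 − 5.2806 = 0.55 K.

0.55 K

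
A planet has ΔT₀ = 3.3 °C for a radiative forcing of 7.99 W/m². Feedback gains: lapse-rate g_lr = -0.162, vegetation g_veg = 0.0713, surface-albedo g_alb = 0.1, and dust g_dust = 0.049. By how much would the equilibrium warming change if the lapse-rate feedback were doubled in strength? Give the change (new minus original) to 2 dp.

Original: g = 0.0583, ΔT = 3.3/(1−0.0583) = 3.5043 °C.
With doubled lapse-rate: g' = -0.1037, ΔT' = 3.3/(1+0.1037) = 2.9899 °C.
Change = 2.9899 − 3.5043 = -0.51 °C.

-0.51 °C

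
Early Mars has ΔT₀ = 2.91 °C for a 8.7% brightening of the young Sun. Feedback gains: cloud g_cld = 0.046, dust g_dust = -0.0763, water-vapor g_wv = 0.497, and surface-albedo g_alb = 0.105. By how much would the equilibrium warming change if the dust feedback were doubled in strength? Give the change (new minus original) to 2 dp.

Original: g = 0.5717, ΔT = 2.91/(1−0.5717) = 6.7943 °C.
With doubled dust: g' = 0.4954, ΔT' = 2.91/(1−0.4954) = 5.7669 °C.
Change = 5.7669 − 6.7943 = -1.03 °C.

-1.03 °C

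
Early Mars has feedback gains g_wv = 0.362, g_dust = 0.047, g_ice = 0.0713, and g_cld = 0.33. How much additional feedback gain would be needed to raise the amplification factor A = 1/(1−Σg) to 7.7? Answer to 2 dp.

Current total gain = 0.8103.
Target gain for A = 7.7: g* = 1 − 1/7.7 = 0.8701.
Additional gain needed = 0.8701 − 0.8103 = 0.06.

0.06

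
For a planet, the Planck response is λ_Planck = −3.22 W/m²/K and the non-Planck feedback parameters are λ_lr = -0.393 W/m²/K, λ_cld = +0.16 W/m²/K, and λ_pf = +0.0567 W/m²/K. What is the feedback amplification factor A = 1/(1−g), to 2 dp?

Convert to gains: g_lr = -0.393/3.22 = -0.122; g_cld = 0.16/3.22 = 0.04969; g_pf = 0.0567/3.22 = 0.01761.
Total gain g = -0.0547.
A = 1/(1 + 0.0547) = 0.95.

0.95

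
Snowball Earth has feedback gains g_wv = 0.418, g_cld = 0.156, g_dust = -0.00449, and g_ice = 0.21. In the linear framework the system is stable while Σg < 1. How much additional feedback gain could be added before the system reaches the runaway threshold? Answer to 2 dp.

Current total gain = 0.418 + 0.156 − 0.00449 + 0.21 = 0.77951.
Margin to runaway = 1 − 0.77951 = 0.22.

0.22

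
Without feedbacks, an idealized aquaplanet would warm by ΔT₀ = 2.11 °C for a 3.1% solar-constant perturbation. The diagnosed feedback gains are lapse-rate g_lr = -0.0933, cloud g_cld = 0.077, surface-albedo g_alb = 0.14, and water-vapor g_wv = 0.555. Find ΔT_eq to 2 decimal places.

Total gain g = -0.0933 + 0.077 + 0.14 + 0.555 = 0.6787.
Amplification A = 1/(1 − 0.6787) = 3.112.
ΔT = 2.11 × 3.112 = 6.57 °C.

6.57 °C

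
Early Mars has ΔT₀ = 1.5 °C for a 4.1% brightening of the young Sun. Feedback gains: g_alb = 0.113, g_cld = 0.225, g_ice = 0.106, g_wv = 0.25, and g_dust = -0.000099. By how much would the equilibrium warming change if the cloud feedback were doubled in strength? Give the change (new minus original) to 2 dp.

Original: g = 0.693901, ΔT = 1.5/(1−0.693901) = 4.9004 °C.
With doubled cloud: g' = 0.918901, ΔT' = 1.5/(1−0.918901) = 18.4959 °C.
Change = 18.4959 − 4.9004 = 13.60 °C.

13.60 °C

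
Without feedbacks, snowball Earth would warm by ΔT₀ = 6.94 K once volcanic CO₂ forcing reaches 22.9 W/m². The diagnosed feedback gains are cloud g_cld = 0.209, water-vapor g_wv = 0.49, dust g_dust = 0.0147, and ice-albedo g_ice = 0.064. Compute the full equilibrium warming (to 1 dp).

Total gain g = 0.209 + 0.49 + 0.0147 + 0.064 = 0.7777.
Amplification A = 1/(1 − 0.7777) = 4.498.
ΔT = 6.94 × 4.498 = 31.2 K.

31.2 K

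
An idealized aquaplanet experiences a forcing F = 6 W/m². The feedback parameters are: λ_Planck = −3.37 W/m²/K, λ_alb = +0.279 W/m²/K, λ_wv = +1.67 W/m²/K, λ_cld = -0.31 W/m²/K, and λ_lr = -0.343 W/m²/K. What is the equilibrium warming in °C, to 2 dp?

2.89 °C

Net feedback parameter λ = (−3.37) + (+0.279) + (+1.67) + (-0.31) + (-0.343) = -2.074 W/m²/K.
ΔT = −F/λ = −6/(-2.074) = 2.89 °C.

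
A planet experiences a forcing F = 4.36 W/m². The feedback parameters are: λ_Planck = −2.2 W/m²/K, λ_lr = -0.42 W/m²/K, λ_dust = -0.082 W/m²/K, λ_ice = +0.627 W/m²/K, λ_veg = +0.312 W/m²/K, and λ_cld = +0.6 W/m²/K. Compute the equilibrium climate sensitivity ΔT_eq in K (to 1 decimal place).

3.7 K

Net feedback parameter λ = (−2.2) + (-0.42) + (-0.082) + (+0.627) + (+0.312) + (+0.6) = -1.163 W/m²/K.
ΔT = −F/λ = −4.36/(-1.163) = 3.7 K.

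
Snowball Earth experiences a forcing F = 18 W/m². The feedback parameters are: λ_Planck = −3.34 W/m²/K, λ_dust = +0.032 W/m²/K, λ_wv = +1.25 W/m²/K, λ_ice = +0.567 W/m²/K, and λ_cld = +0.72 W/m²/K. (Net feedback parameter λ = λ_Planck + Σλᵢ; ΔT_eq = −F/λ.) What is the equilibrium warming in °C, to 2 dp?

Net feedback parameter λ = (−3.34) + (+0.032) + (+1.25) + (+0.567) + (+0.72) = -0.771 W/m²/K.
ΔT = −F/λ = −18/(-0.771) = 23.35 °C.

23.35 °C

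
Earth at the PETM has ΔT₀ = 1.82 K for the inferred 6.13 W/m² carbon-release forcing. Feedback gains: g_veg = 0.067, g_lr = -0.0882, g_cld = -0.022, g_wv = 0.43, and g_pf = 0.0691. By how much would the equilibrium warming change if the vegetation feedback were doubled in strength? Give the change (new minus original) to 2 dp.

0.47 K

Original: g = 0.4559, ΔT = 1.82/(1−0.4559) = 3.3450 K.
With doubled vegetation: g' = 0.5229, ΔT' = 1.82/(1−0.5229) = 3.8147 K.
Change = 3.8147 − 3.3450 = 0.47 K.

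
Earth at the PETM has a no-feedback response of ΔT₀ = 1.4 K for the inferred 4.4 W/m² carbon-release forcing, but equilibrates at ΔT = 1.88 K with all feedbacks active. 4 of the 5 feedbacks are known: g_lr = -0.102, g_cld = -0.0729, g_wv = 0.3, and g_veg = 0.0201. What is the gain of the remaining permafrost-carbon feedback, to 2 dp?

Amplification A = ΔT/ΔT₀ = 1.88/1.4 = 1.343.
Total gain g = 1 − 1/A = 1 − 1/1.343 = 0.2554.
Known gains sum to -0.102 − 0.0729 + 0.3 + 0.0201 = 0.1452.
g_pf = 0.2554 − 0.1452 = 0.11.

0.11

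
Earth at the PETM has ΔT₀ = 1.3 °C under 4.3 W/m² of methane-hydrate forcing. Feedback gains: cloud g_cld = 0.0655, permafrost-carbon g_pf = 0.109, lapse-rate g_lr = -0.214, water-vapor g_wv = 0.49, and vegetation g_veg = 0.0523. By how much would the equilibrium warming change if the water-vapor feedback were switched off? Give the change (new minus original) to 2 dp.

-1.30 °C

Original: g = 0.5028, ΔT = 1.3/(1−0.5028) = 2.6146 °C.
Without water-vapor: g' = 0.0128, ΔT' = 1.3/(1−0.0128) = 1.3169 °C.
Change = 1.3169 − 2.6146 = -1.30 °C.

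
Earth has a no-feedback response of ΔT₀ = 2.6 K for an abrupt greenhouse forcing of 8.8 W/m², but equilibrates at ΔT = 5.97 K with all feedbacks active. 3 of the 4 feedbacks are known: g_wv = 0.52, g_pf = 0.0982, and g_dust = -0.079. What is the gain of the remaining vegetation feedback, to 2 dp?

Amplification A = ΔT/ΔT₀ = 5.97/2.6 = 2.296.
Total gain g = 1 − 1/A = 1 − 1/2.296 = 0.5645.
Known gains sum to 0.52 + 0.0982 − 0.079 = 0.5392.
g_veg = 0.5645 − 0.5392 = 0.03.

0.03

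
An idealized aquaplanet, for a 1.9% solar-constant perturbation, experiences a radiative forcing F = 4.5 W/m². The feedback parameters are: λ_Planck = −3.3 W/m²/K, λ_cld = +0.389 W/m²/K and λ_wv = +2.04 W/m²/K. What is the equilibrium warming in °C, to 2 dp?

5.17 °C

Net feedback parameter λ = (−3.3) + (+0.389) + (+2.04) = -0.871 W/m²/K.
ΔT = −F/λ = −4.5/(-0.871) = 5.17 °C.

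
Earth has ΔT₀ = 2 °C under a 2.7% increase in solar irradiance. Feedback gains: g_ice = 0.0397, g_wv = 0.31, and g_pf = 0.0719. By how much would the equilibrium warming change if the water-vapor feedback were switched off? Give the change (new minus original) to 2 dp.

-1.21 °C

Original: g = 0.4216, ΔT = 2/(1−0.4216) = 3.4578 °C.
Without water-vapor: g' = 0.1116, ΔT' = 2/(1−0.1116) = 2.2512 °C.
Change = 2.2512 − 3.4578 = -1.21 °C.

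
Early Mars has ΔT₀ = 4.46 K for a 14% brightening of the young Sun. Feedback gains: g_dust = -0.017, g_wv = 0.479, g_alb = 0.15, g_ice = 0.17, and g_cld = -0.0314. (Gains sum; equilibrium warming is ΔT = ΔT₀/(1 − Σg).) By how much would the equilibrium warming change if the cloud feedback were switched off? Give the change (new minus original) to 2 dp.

2.58 K

Original: g = 0.7506, ΔT = 4.46/(1−0.7506) = 17.8829 K.
Without cloud: g' = 0.782, ΔT' = 4.46/(1−0.782) = 20.4587 K.
Change = 20.4587 − 17.8829 = 2.58 K.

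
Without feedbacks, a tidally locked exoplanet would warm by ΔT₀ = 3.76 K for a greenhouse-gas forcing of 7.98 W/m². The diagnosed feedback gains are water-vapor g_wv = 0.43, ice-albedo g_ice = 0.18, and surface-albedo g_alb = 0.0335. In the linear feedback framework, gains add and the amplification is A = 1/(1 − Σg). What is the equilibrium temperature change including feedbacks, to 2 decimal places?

10.55 K

Total gain g = 0.43 + 0.18 + 0.0335 = 0.6435.
Amplification A = 1/(1 − 0.6435) = 2.805.
ΔT = 3.76 × 2.805 = 10.55 K.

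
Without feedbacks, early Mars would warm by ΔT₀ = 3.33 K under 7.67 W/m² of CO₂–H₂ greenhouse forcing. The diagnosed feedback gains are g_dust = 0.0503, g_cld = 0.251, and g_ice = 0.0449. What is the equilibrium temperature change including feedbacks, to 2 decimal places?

Total gain g = 0.0503 + 0.251 + 0.0449 = 0.3462.
Amplification A = 1/(1 − 0.3462) = 1.53.
ΔT = 3.33 × 1.53 = 5.09 K.

5.09 K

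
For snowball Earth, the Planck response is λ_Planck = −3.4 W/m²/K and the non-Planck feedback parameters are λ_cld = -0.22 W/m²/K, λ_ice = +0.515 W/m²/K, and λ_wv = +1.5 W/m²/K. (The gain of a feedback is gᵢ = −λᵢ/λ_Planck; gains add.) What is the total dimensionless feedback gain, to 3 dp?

0.528

Convert to gains: g_cld = -0.22/3.4 = -0.06471; g_ice = 0.515/3.4 = 0.1515; g_wv = 1.5/3.4 = 0.4412.
Total gain g = 0.52799.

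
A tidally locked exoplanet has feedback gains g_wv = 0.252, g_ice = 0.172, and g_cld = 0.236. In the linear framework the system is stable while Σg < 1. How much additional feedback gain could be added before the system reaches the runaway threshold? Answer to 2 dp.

0.34

Current total gain = 0.252 + 0.172 + 0.236 = 0.66.
Margin to runaway = 1 − 0.66 = 0.34.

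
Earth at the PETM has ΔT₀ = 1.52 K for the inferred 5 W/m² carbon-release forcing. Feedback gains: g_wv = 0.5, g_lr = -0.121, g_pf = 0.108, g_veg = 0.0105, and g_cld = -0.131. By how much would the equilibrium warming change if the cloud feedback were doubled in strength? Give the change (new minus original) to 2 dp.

-0.41 K

Original: g = 0.3665, ΔT = 1.52/(1−0.3665) = 2.3994 K.
With doubled cloud: g' = 0.2355, ΔT' = 1.52/(1−0.2355) = 1.9882 K.
Change = 1.9882 − 2.3994 = -0.41 K.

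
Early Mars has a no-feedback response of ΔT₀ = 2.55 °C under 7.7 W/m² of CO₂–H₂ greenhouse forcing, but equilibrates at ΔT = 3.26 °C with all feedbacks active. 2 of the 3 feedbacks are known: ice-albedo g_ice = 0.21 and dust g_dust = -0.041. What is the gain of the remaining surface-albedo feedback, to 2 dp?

Amplification A = ΔT/ΔT₀ = 3.26/2.55 = 1.278.
Total gain g = 1 − 1/A = 1 − 1/1.278 = 0.2175.
Known gains sum to 0.21 − 0.041 = 0.169.
g_alb = 0.2175 − 0.169 = 0.05.

0.05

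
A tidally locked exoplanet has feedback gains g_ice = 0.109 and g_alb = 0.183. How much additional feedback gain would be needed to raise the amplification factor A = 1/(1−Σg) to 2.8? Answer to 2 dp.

Current total gain = 0.292.
Target gain for A = 2.8: g* = 1 − 1/2.8 = 0.6429.
Additional gain needed = 0.6429 − 0.292 = 0.35.

0.35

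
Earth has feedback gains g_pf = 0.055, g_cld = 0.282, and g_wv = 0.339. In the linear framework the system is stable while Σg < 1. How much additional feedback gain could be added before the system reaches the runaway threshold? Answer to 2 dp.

0.32

Current total gain = 0.055 + 0.282 + 0.339 = 0.676.
Margin to runaway = 1 − 0.676 = 0.32.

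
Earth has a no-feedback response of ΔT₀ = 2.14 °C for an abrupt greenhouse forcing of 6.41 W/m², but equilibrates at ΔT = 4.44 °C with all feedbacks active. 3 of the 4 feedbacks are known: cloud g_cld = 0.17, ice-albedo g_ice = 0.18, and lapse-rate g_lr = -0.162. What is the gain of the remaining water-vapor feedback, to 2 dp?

Amplification A = ΔT/ΔT₀ = 4.44/2.14 = 2.075.
Total gain g = 1 − 1/A = 1 − 1/2.075 = 0.5181.
Known gains sum to 0.17 + 0.18 − 0.162 = 0.188.
g_wv = 0.5181 − 0.188 = 0.33.

0.33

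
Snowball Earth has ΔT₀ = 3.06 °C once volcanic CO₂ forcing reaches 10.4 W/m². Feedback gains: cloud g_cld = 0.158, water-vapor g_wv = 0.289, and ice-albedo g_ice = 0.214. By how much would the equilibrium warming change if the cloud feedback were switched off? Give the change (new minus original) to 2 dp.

-2.87 °C

Original: g = 0.661, ΔT = 3.06/(1−0.661) = 9.0265 °C.
Without cloud: g' = 0.503, ΔT' = 3.06/(1−0.503) = 6.1569 °C.
Change = 6.1569 − 9.0265 = -2.87 °C.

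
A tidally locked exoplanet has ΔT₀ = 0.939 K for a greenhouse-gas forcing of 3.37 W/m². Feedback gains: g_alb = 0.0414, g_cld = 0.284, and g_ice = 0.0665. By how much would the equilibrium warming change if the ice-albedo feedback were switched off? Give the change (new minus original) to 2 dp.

-0.15 K

Original: g = 0.3919, ΔT = 0.939/(1−0.3919) = 1.5442 K.
Without ice-albedo: g' = 0.3254, ΔT' = 0.939/(1−0.3254) = 1.3919 K.
Change = 1.3919 − 1.5442 = -0.15 K.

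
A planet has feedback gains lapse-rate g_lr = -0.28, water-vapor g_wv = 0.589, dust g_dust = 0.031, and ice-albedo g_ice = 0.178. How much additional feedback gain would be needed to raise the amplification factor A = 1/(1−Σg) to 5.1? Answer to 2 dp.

0.29

Current total gain = 0.518.
Target gain for A = 5.1: g* = 1 − 1/5.1 = 0.8039.
Additional gain needed = 0.8039 − 0.518 = 0.29.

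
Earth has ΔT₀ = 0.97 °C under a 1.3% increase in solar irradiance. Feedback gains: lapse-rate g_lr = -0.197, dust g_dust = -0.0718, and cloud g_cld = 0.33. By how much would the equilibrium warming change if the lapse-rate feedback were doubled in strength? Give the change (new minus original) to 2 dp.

-0.18 °C

Original: g = 0.0612, ΔT = 0.97/(1−0.0612) = 1.0332 °C.
With doubled lapse-rate: g' = -0.1358, ΔT' = 0.97/(1+0.1358) = 0.8540 °C.
Change = 0.8540 − 1.0332 = -0.18 °C.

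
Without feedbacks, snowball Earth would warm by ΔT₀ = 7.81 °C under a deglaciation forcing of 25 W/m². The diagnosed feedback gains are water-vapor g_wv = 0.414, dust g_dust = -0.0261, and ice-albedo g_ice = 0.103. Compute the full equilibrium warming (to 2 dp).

15.34 °C

Total gain g = 0.414 − 0.0261 + 0.103 = 0.4909.
Amplification A = 1/(1 − 0.4909) = 1.964.
ΔT = 7.81 × 1.964 = 15.34 °C.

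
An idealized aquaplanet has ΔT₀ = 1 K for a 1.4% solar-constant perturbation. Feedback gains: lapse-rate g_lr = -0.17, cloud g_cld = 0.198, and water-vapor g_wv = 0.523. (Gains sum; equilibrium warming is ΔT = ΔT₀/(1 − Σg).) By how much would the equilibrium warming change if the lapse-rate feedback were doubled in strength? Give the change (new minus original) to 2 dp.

Original: g = 0.551, ΔT = 1/(1−0.551) = 2.2272 K.
With doubled lapse-rate: g' = 0.381, ΔT' = 1/(1−0.381) = 1.6155 K.
Change = 1.6155 − 2.2272 = -0.61 K.

-0.61 K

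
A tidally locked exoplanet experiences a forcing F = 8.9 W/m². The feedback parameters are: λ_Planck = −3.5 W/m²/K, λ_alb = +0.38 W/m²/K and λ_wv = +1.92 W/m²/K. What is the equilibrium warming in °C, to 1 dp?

Net feedback parameter λ = (−3.5) + (+0.38) + (+1.92) = -1.2 W/m²/K.
ΔT = −F/λ = −8.9/(-1.2) = 7.4 °C.

7.4 °C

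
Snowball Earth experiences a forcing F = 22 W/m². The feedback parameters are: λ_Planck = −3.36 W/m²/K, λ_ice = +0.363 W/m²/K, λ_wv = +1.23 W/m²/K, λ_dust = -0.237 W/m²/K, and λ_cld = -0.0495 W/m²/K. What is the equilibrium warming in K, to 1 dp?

Net feedback parameter λ = (−3.36) + (+0.363) + (+1.23) + (-0.237) + (-0.0495) = -2.0535 W/m²/K.
ΔT = −F/λ = −22/(-2.0535) = 10.7 K.

10.7 K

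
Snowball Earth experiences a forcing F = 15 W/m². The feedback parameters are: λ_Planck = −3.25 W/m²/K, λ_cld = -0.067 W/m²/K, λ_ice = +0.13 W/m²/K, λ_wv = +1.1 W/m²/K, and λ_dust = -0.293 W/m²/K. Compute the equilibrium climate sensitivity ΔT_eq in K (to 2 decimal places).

Net feedback parameter λ = (−3.25) + (-0.067) + (+0.13) + (+1.1) + (-0.293) = -2.38 W/m²/K.
ΔT = −F/λ = −15/(-2.38) = 6.30 K.

6.30 K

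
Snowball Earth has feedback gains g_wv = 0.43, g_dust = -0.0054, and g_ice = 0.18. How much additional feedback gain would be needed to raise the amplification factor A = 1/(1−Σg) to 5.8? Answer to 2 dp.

0.22

Current total gain = 0.6046.
Target gain for A = 5.8: g* = 1 − 1/5.8 = 0.8276.
Additional gain needed = 0.8276 − 0.6046 = 0.22.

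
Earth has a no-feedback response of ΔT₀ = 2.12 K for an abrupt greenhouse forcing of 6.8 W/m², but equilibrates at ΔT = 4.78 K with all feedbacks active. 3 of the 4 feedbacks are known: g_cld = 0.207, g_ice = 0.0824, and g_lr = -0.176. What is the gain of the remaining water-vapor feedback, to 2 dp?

0.44

Amplification A = ΔT/ΔT₀ = 4.78/2.12 = 2.255.
Total gain g = 1 − 1/A = 1 − 1/2.255 = 0.5565.
Known gains sum to 0.207 + 0.0824 − 0.176 = 0.1134.
g_wv = 0.5565 − 0.1134 = 0.44.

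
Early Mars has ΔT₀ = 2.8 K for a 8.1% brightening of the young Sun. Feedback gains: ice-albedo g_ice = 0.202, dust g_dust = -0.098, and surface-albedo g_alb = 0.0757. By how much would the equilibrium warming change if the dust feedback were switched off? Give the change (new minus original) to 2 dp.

0.46 K

Original: g = 0.1797, ΔT = 2.8/(1−0.1797) = 3.4134 K.
Without dust: g' = 0.2777, ΔT' = 2.8/(1−0.2777) = 3.8765 K.
Change = 3.8765 − 3.4134 = 0.46 K.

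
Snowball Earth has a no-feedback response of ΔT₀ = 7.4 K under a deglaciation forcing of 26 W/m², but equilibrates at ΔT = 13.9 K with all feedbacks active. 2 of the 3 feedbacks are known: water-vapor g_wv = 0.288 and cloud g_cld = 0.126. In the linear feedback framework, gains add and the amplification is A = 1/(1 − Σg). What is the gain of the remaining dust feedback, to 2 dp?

Amplification A = ΔT/ΔT₀ = 13.9/7.4 = 1.878.
Total gain g = 1 − 1/A = 1 − 1/1.878 = 0.4675.
Known gains sum to 0.288 + 0.126 = 0.414.
g_dust = 0.4675 − 0.414 = 0.05.

0.05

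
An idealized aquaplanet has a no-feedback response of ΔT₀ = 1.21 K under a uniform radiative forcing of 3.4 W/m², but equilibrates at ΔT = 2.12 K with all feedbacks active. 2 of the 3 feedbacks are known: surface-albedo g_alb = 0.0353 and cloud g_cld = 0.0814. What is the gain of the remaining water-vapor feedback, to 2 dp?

Amplification A = ΔT/ΔT₀ = 2.12/1.21 = 1.752.
Total gain g = 1 − 1/A = 1 − 1/1.752 = 0.4292.
Known gains sum to 0.0353 + 0.0814 = 0.1167.
g_wv = 0.4292 − 0.1167 = 0.31.

0.31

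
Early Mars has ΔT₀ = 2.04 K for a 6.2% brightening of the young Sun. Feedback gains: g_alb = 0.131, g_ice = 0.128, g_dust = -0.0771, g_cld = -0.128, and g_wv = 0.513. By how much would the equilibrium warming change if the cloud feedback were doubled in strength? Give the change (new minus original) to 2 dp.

Original: g = 0.5669, ΔT = 2.04/(1−0.5669) = 4.7102 K.
With doubled cloud: g' = 0.4389, ΔT' = 2.04/(1−0.4389) = 3.6357 K.
Change = 3.6357 − 4.7102 = -1.07 K.

-1.07 K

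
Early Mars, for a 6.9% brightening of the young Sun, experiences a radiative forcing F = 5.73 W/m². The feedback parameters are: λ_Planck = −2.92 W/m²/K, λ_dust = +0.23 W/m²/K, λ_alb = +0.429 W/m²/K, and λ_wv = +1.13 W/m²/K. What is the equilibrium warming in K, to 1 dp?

5.1 K

Net feedback parameter λ = (−2.92) + (+0.23) + (+0.429) + (+1.13) = -1.131 W/m²/K.
ΔT = −F/λ = −5.73/(-1.131) = 5.1 K.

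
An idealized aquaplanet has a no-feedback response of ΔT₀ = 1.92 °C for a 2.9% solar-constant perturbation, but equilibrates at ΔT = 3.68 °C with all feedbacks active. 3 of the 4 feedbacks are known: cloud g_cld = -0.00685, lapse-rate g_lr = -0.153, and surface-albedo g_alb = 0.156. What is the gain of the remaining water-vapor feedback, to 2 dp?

0.48

Amplification A = ΔT/ΔT₀ = 3.68/1.92 = 1.917.
Total gain g = 1 − 1/A = 1 − 1/1.917 = 0.4784.
Known gains sum to -0.00685 − 0.153 + 0.156 = -0.00385.
g_wv = 0.4784 + 0.00385 = 0.48.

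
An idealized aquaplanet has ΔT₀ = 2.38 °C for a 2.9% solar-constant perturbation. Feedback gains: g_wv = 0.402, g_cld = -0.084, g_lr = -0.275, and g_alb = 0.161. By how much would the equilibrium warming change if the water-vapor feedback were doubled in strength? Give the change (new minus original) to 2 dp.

Original: g = 0.204, ΔT = 2.38/(1−0.204) = 2.9899 °C.
With doubled water-vapor: g' = 0.606, ΔT' = 2.38/(1−0.606) = 6.0406 °C.
Change = 6.0406 − 2.9899 = 3.05 °C.

3.05 °C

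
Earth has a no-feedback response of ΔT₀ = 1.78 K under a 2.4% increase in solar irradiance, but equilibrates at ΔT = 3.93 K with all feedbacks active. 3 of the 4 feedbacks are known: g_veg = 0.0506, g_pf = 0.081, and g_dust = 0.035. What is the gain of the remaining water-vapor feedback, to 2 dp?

0.38

Amplification A = ΔT/ΔT₀ = 3.93/1.78 = 2.208.
Total gain g = 1 − 1/A = 1 − 1/2.208 = 0.5471.
Known gains sum to 0.0506 + 0.081 + 0.035 = 0.1666.
g_wv = 0.5471 − 0.1666 = 0.38.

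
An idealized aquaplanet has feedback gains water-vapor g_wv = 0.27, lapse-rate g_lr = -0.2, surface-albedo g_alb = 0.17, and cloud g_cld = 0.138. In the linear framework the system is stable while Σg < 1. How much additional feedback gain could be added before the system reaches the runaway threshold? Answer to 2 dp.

Current total gain = 0.27 − 0.2 + 0.17 + 0.138 = 0.378.
Margin to runaway = 1 − 0.378 = 0.62.

0.62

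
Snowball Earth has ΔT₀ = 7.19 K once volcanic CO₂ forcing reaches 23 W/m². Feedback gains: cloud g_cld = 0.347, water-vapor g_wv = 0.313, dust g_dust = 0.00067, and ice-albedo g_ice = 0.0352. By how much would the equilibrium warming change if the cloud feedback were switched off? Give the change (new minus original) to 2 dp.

-12.60 K

Original: g = 0.69587, ΔT = 7.19/(1−0.69587) = 23.6412 K.
Without cloud: g' = 0.34887, ΔT' = 7.19/(1−0.34887) = 11.0423 K.
Change = 11.0423 − 23.6412 = -12.60 K.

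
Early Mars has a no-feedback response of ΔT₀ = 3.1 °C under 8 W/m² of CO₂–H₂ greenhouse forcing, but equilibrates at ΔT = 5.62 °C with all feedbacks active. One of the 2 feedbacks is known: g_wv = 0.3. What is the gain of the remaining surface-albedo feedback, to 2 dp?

Amplification A = ΔT/ΔT₀ = 5.62/3.1 = 1.813.
Total gain g = 1 − 1/A = 1 − 1/1.813 = 0.4484.
The known gain is 0.3.
g_alb = 0.4484 − 0.3 = 0.15.

0.15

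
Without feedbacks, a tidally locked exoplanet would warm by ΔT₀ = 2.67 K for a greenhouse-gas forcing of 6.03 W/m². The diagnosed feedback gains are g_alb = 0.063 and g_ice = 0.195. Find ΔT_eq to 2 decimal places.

Total gain g = 0.063 + 0.195 = 0.258.
Amplification A = 1/(1 − 0.258) = 1.348.
ΔT = 2.67 × 1.348 = 3.60 K.

3.60 K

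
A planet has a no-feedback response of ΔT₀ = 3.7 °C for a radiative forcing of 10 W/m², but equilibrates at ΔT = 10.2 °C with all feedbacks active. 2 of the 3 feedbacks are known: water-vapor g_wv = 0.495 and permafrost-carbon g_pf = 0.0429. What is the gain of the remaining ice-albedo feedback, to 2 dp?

Amplification A = ΔT/ΔT₀ = 10.2/3.7 = 2.757.
Total gain g = 1 − 1/A = 1 − 1/2.757 = 0.6373.
Known gains sum to 0.495 + 0.0429 = 0.5379.
g_ice = 0.6373 − 0.5379 = 0.10.

0.10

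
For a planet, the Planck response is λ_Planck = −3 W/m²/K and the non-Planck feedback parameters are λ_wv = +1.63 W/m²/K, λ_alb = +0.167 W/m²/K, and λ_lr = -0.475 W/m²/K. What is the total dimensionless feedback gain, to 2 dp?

Convert to gains: g_wv = 1.63/3 = 0.5433; g_alb = 0.167/3 = 0.05567; g_lr = -0.475/3 = -0.1583.
Total gain g = 0.44067.

0.44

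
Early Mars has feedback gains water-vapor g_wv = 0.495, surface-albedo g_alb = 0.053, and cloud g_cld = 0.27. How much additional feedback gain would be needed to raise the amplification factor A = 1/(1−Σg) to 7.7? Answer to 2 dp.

0.05

Current total gain = 0.818.
Target gain for A = 7.7: g* = 1 − 1/7.7 = 0.8701.
Additional gain needed = 0.8701 − 0.818 = 0.05.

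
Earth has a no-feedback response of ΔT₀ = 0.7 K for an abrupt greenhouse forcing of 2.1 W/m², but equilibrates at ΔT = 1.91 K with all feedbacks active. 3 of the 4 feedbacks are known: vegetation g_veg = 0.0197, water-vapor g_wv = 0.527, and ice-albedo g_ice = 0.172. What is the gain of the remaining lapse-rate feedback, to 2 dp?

Amplification A = ΔT/ΔT₀ = 1.91/0.7 = 2.729.
Total gain g = 1 − 1/A = 1 − 1/2.729 = 0.6336.
Known gains sum to 0.0197 + 0.527 + 0.172 = 0.7187.
g_lr = 0.6336 − 0.7187 = -0.09.

-0.09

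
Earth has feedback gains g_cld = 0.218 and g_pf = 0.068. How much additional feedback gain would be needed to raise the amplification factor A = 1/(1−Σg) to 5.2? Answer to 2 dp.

Current total gain = 0.286.
Target gain for A = 5.2: g* = 1 − 1/5.2 = 0.8077.
Additional gain needed = 0.8077 − 0.286 = 0.52.

0.52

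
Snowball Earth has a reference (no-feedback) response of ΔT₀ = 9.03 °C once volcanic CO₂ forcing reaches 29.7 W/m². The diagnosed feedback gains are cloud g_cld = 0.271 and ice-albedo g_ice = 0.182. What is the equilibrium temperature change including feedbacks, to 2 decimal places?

Total gain g = 0.271 + 0.182 = 0.453.
Amplification A = 1/(1 − 0.453) = 1.828.
ΔT = 9.03 × 1.828 = 16.51 °C.

16.51 °C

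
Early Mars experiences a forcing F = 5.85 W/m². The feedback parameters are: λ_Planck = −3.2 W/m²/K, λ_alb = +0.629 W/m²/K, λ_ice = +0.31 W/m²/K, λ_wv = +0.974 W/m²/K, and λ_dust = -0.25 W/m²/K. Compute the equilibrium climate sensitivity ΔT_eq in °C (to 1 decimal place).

Net feedback parameter λ = (−3.2) + (+0.629) + (+0.31) + (+0.974) + (-0.25) = -1.537 W/m²/K.
ΔT = −F/λ = −5.85/(-1.537) = 3.8 °C.

3.8 °C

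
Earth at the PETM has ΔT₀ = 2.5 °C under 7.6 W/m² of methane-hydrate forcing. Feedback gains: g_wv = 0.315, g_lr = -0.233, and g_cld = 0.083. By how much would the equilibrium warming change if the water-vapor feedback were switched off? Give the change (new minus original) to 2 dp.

Original: g = 0.165, ΔT = 2.5/(1−0.165) = 2.9940 °C.
Without water-vapor: g' = -0.15, ΔT' = 2.5/(1+0.15) = 2.1739 °C.
Change = 2.1739 − 2.9940 = -0.82 °C.

-0.82 °C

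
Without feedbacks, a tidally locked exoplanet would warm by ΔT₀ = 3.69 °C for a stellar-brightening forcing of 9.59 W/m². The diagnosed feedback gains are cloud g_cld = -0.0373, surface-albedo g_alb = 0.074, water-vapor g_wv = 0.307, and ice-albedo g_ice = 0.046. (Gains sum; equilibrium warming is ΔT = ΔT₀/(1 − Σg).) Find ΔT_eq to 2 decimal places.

Total gain g = -0.0373 + 0.074 + 0.307 + 0.046 = 0.3897.
Amplification A = 1/(1 − 0.3897) = 1.639.
ΔT = 3.69 × 1.639 = 6.05 °C.

6.05 °C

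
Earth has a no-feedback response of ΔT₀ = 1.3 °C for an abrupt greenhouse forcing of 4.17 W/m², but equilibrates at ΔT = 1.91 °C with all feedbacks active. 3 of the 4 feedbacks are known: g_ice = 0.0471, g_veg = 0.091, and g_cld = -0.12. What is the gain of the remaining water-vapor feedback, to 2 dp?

0.30

Amplification A = ΔT/ΔT₀ = 1.91/1.3 = 1.469.
Total gain g = 1 − 1/A = 1 − 1/1.469 = 0.3193.
Known gains sum to 0.0471 + 0.091 − 0.12 = 0.0181.
g_wv = 0.3193 − 0.0181 = 0.30.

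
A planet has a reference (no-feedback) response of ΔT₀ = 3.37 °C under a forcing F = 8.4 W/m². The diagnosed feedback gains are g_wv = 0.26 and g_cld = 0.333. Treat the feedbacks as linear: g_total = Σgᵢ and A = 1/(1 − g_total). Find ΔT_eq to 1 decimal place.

Total gain g = 0.26 + 0.333 = 0.593.
Amplification A = 1/(1 − 0.593) = 2.457.
ΔT = 3.37 × 2.457 = 8.3 °C.

8.3 °C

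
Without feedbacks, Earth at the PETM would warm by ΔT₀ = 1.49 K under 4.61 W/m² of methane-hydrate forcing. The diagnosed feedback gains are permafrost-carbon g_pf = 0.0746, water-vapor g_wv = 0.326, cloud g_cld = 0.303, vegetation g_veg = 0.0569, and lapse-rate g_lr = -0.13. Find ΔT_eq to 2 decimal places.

Total gain g = 0.0746 + 0.326 + 0.303 + 0.0569 − 0.13 = 0.6305.
Amplification A = 1/(1 − 0.6305) = 2.706.
ΔT = 1.49 × 2.706 = 4.03 K.

4.03 K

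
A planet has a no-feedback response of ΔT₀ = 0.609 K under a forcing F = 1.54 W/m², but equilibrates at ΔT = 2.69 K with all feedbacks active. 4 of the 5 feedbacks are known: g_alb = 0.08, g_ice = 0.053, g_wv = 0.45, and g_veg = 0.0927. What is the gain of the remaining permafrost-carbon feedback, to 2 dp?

0.10

Amplification A = ΔT/ΔT₀ = 2.69/0.609 = 4.417.
Total gain g = 1 − 1/A = 1 − 1/4.417 = 0.7736.
Known gains sum to 0.08 + 0.053 + 0.45 + 0.0927 = 0.6757.
g_pf = 0.7736 − 0.6757 = 0.10.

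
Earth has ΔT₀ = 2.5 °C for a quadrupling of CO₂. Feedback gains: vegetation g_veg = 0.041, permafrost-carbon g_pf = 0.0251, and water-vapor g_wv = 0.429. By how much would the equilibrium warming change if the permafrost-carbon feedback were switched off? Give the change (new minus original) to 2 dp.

-0.23 °C

Original: g = 0.4951, ΔT = 2.5/(1−0.4951) = 4.9515 °C.
Without permafrost-carbon: g' = 0.47, ΔT' = 2.5/(1−0.47) = 4.7170 °C.
Change = 4.7170 − 4.9515 = -0.23 °C.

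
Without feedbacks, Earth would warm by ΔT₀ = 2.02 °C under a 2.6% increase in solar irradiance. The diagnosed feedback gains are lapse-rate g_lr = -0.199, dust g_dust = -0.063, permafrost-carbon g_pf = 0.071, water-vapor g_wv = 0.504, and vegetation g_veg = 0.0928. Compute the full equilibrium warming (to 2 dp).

3.40 °C

Total gain g = -0.199 − 0.063 + 0.071 + 0.504 + 0.0928 = 0.4058.
Amplification A = 1/(1 − 0.4058) = 1.683.
ΔT = 2.02 × 1.683 = 3.40 °C.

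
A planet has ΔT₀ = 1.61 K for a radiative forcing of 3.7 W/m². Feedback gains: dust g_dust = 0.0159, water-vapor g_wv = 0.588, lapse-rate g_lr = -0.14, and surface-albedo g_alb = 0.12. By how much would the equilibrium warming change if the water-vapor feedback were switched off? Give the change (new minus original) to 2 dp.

-2.27 K

Original: g = 0.5839, ΔT = 1.61/(1−0.5839) = 3.8693 K.
Without water-vapor: g' = -0.0041, ΔT' = 1.61/(1+0.0041) = 1.6034 K.
Change = 1.6034 − 3.8693 = -2.27 K.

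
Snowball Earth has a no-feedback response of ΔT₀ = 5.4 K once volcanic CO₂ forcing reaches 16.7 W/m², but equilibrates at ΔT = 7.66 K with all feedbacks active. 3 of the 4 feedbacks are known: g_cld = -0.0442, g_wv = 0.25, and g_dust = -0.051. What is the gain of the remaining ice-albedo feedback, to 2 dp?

Amplification A = ΔT/ΔT₀ = 7.66/5.4 = 1.419.
Total gain g = 1 − 1/A = 1 − 1/1.419 = 0.2953.
Known gains sum to -0.0442 + 0.25 − 0.051 = 0.1548.
g_ice = 0.2953 − 0.1548 = 0.14.

0.14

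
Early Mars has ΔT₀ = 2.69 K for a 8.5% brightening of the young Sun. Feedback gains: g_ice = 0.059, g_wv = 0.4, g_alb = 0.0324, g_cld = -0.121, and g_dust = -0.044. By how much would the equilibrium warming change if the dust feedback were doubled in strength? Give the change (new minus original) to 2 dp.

Original: g = 0.3264, ΔT = 2.69/(1−0.3264) = 3.9935 K.
With doubled dust: g' = 0.2824, ΔT' = 2.69/(1−0.2824) = 3.7486 K.
Change = 3.7486 − 3.9935 = -0.24 K.

-0.24 K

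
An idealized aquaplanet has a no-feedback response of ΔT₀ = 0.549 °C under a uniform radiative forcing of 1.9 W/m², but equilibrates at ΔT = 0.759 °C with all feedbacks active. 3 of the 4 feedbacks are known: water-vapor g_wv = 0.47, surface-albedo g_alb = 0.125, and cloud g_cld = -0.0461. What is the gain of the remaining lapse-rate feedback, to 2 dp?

-0.27

Amplification A = ΔT/ΔT₀ = 0.759/0.549 = 1.383.
Total gain g = 1 − 1/A = 1 − 1/1.383 = 0.2769.
Known gains sum to 0.47 + 0.125 − 0.0461 = 0.5489.
g_lr = 0.2769 − 0.5489 = -0.27.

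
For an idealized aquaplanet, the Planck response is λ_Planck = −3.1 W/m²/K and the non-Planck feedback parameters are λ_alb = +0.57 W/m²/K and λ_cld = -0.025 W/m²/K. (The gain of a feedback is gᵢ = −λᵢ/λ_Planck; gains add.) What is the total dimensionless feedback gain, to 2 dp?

Convert to gains: g_alb = 0.57/3.1 = 0.1839; g_cld = -0.025/3.1 = -0.008065.
Total gain g = 0.175835.

0.18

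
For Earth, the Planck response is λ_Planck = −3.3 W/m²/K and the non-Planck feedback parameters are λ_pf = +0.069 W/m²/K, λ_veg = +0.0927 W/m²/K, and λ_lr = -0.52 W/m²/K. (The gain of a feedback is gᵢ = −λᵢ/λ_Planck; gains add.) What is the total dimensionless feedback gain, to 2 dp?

Convert to gains: g_pf = 0.069/3.3 = 0.02091; g_veg = 0.0927/3.3 = 0.02809; g_lr = -0.52/3.3 = -0.1576.
Total gain g = -0.1086.

-0.11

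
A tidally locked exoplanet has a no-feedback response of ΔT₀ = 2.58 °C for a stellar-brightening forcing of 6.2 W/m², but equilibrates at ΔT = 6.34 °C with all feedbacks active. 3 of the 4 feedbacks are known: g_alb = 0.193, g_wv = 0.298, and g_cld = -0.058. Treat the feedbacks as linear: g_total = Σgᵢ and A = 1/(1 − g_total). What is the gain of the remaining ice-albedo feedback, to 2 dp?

Amplification A = ΔT/ΔT₀ = 6.34/2.58 = 2.457.
Total gain g = 1 − 1/A = 1 − 1/2.457 = 0.593.
Known gains sum to 0.193 + 0.298 − 0.058 = 0.433.
g_ice = 0.593 − 0.433 = 0.16.

0.16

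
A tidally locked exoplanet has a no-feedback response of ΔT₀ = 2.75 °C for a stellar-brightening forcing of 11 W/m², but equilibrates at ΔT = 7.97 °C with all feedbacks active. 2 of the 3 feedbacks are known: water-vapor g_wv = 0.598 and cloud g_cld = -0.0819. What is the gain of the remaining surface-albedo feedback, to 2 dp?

Amplification A = ΔT/ΔT₀ = 7.97/2.75 = 2.898.
Total gain g = 1 − 1/A = 1 − 1/2.898 = 0.6549.
Known gains sum to 0.598 − 0.0819 = 0.5161.
g_alb = 0.6549 − 0.5161 = 0.14.

0.14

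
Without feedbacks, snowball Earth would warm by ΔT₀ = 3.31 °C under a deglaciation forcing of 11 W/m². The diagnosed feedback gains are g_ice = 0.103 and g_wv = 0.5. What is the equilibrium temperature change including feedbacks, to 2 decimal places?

8.34 °C

Total gain g = 0.103 + 0.5 = 0.603.
Amplification A = 1/(1 − 0.603) = 2.519.
ΔT = 3.31 × 2.519 = 8.34 °C.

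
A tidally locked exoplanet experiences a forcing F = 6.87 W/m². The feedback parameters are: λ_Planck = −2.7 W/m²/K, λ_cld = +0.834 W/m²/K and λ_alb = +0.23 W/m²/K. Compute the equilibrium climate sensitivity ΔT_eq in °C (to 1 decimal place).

Net feedback parameter λ = (−2.7) + (+0.834) + (+0.23) = -1.636 W/m²/K.
ΔT = −F/λ = −6.87/(-1.636) = 4.2 °C.

4.2 °C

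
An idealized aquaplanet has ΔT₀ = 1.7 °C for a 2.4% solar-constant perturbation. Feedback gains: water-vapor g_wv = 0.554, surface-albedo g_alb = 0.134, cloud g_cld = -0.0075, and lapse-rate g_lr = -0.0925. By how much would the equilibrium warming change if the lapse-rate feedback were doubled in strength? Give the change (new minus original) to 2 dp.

-0.76 °C

Original: g = 0.588, ΔT = 1.7/(1−0.588) = 4.1262 °C.
With doubled lapse-rate: g' = 0.4955, ΔT' = 1.7/(1−0.4955) = 3.3697 °C.
Change = 3.3697 − 4.1262 = -0.76 °C.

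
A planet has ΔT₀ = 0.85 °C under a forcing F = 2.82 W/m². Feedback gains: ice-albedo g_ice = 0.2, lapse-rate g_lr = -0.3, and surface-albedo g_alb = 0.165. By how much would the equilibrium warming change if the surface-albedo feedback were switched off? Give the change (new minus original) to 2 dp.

Original: g = 0.065, ΔT = 0.85/(1−0.065) = 0.9091 °C.
Without surface-albedo: g' = -0.1, ΔT' = 0.85/(1+0.1) = 0.7727 °C.
Change = 0.7727 − 0.9091 = -0.14 °C.

-0.14 °C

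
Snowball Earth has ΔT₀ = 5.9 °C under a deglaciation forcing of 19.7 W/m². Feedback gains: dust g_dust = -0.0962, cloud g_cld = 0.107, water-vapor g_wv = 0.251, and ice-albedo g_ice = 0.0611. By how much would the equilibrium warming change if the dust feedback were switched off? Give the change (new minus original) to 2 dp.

Original: g = 0.3229, ΔT = 5.9/(1−0.3229) = 8.7136 °C.
Without dust: g' = 0.4191, ΔT' = 5.9/(1−0.4191) = 10.1567 °C.
Change = 10.1567 − 8.7136 = 1.44 °C.

1.44 °C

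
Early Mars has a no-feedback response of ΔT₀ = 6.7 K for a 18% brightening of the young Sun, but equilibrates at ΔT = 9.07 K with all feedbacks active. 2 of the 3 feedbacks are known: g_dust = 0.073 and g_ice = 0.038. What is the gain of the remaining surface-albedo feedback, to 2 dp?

Amplification A = ΔT/ΔT₀ = 9.07/6.7 = 1.354.
Total gain g = 1 − 1/A = 1 − 1/1.354 = 0.2614.
Known gains sum to 0.073 + 0.038 = 0.111.
g_alb = 0.2614 − 0.111 = 0.15.

0.15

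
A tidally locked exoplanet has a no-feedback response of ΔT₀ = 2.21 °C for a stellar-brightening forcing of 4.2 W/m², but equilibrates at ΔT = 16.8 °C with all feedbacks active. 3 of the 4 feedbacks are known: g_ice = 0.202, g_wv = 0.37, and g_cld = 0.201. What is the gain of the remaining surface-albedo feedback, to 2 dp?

0.10

Amplification A = ΔT/ΔT₀ = 16.8/2.21 = 7.602.
Total gain g = 1 − 1/A = 1 − 1/7.602 = 0.8685.
Known gains sum to 0.202 + 0.37 + 0.201 = 0.773.
g_alb = 0.8685 − 0.773 = 0.10.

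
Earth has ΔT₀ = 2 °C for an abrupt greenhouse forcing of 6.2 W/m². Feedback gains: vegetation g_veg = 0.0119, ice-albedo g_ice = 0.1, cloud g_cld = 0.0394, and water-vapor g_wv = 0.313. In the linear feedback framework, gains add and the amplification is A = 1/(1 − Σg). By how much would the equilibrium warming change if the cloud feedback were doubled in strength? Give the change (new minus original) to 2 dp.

0.30 °C

Original: g = 0.4643, ΔT = 2/(1−0.4643) = 3.7334 °C.
With doubled cloud: g' = 0.5037, ΔT' = 2/(1−0.5037) = 4.0298 °C.
Change = 4.0298 − 3.7334 = 0.30 °C.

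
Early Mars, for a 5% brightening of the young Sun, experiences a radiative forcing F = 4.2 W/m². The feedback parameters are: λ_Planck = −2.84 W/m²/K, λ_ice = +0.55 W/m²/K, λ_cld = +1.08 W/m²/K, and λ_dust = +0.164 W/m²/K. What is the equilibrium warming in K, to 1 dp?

Net feedback parameter λ = (−2.84) + (+0.55) + (+1.08) + (+0.164) = -1.046 W/m²/K.
ΔT = −F/λ = −4.2/(-1.046) = 4.0 K.

4.0 K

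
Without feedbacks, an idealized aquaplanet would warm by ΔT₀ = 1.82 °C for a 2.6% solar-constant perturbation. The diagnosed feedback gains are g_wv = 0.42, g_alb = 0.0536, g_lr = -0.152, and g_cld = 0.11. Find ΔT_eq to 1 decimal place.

3.2 °C

Total gain g = 0.42 + 0.0536 − 0.152 + 0.11 = 0.4316.
Amplification A = 1/(1 − 0.4316) = 1.759.
ΔT = 1.82 × 1.759 = 3.2 °C.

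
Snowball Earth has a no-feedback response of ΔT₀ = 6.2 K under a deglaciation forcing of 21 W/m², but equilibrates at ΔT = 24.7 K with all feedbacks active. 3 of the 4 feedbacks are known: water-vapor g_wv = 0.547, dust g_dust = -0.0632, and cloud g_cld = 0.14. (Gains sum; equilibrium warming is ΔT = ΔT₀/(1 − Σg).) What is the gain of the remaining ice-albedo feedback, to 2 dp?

Amplification A = ΔT/ΔT₀ = 24.7/6.2 = 3.984.
Total gain g = 1 − 1/A = 1 − 1/3.984 = 0.749.
Known gains sum to 0.547 − 0.0632 + 0.14 = 0.6238.
g_ice = 0.749 − 0.6238 = 0.13.

0.13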